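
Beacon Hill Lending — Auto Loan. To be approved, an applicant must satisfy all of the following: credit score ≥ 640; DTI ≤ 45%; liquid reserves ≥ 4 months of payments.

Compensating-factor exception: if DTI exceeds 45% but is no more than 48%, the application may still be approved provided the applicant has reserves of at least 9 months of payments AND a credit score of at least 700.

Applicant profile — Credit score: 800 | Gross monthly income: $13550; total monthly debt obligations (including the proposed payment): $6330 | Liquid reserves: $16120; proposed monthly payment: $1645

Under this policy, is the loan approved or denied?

Approved

Credit score 800 ≥ 640 (meets base)
DTI = 6,330/13,550 = 46.7% > 45% — standard DTI limit exceeded.
Reserves = 16,120/1,645 = 9.8 months ≥ 4
DTI 46.7% is within the 45%–48% exception band; checking compensating factors.
Override check — reserves: 9.8 mo (ok); score: 800 (ok).
Both compensating conditions met → exception applies.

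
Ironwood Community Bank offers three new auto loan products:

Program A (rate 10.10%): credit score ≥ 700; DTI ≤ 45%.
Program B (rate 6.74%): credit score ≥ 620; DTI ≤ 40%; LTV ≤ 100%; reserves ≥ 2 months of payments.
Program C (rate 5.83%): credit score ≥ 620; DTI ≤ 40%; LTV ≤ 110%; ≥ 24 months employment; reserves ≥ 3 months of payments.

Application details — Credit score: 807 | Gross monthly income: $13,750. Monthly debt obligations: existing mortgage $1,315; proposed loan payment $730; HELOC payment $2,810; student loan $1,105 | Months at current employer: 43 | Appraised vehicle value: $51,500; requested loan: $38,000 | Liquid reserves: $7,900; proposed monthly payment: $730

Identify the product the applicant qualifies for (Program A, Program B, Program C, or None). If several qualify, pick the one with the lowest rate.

Total debts = (1,315 + 730 + 2,810 + 1,105) = 5,960; DTI = 5,960/13,750 = 43.3%.
LTV = 38,000/51,500 = 73.8%.
Reserves = 7,900/730 = 10.8 months.
Program A: score 807 ≥ 700; DTI 43.3% ≤ 45% → qualifies.
Program B: score 807 ≥ 620; DTI 43.3% > 40%; LTV 73.8% ≤ 100%; reserves 10.8 ≥ 2 mo → does not qualify.
Program C: score 807 ≥ 620; DTI 43.3% > 40%; LTV 73.8% ≤ 110%; employment 43 ≥ 24 mo; reserves 10.8 ≥ 3 mo → does not qualify.

Program A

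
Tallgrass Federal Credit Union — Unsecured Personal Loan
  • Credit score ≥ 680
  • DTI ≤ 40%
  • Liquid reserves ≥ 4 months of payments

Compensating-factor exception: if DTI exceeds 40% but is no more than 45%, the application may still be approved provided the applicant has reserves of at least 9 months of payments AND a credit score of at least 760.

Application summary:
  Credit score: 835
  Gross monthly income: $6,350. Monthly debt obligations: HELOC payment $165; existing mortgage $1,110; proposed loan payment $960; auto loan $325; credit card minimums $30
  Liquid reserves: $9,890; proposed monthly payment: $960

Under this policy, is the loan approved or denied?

Approved

Credit score 835 ≥ 680 (meets base)
Total debts = (165 + 1,110 + 960 + 325 + 30) = 2,590. DTI = 2,590/6,350 = 40.8% > 40% — standard DTI limit exceeded.
Reserves = 9,890/960 = 10.3 months ≥ 4
40.8% falls in the override range (40%–45%), so the compensating-factor test applies.
Reserves 10.3 ≥ 9 months; credit score 835 ≥ 760.
Both override conditions satisfied; DTI exception granted.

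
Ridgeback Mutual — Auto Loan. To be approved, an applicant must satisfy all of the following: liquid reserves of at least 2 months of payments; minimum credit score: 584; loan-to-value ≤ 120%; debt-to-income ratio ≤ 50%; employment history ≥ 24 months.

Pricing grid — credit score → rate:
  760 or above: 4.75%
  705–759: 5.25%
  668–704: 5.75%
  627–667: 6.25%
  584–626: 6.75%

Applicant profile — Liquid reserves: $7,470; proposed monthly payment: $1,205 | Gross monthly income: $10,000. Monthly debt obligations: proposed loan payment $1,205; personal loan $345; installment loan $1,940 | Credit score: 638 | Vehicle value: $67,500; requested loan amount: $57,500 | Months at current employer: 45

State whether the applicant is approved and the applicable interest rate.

Approved at 6.25%

Credit score 638 ≥ 584 (meets minimum)
Total monthly debts = (1,205 + 345 + 1,940) = 3,490. DTI = 3,490/10,000 = 34.9% ≤ 50%
Liquid reserves cover 7,470/1,205 = 6.2 months — ≥ 2 required
Loan-to-value = 57,500/67,500 = 85.2% — pass (120% max)
Employment 45 ≥ 24 months
All requirements met. Score 638 falls in the 627–667 tier → 6.25%.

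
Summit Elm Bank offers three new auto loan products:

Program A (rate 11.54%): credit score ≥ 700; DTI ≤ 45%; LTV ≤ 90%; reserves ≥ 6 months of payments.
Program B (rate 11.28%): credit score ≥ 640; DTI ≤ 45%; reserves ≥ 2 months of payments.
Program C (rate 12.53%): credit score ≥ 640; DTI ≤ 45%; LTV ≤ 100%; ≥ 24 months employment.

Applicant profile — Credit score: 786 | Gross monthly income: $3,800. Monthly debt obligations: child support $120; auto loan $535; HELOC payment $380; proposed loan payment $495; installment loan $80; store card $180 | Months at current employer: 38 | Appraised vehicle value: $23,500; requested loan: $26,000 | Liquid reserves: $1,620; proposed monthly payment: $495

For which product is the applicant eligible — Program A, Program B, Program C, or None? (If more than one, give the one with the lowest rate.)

None

Total debts = (120 + 535 + 380 + 495 + 80 + 180) = 1,790; DTI = 1,790/3,800 = 47.1%.
LTV = 26,000/23,500 = 110.6%.
Reserves = 1,620/495 = 3.3 months.
Program A: score 786 ≥ 700; DTI 47.1% > 45%; LTV 110.6% > 90%; reserves 3.3 < 6 mo → does not qualify.
Program B: score 786 ≥ 640; DTI 47.1% > 45%; reserves 3.3 ≥ 2 mo → does not qualify.
Program C: score 786 ≥ 640; DTI 47.1% > 45%; LTV 110.6% > 100%; employment 38 ≥ 24 mo → does not qualify.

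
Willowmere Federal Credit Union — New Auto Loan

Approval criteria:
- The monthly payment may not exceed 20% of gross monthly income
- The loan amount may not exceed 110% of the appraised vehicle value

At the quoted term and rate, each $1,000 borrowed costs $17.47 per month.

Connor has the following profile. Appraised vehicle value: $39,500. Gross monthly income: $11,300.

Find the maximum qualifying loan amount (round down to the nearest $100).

$43,400

Payment cap: 20% × $11,300 = $2,260/month.
At $17.47 per $1,000, that supports 2,260/17.47 × 1,000 ≈ $129,364 → $129,300.
LTV cap: 110% × $39,500 = $43,450 → $43,400.
Binding constraint: loan-to-value.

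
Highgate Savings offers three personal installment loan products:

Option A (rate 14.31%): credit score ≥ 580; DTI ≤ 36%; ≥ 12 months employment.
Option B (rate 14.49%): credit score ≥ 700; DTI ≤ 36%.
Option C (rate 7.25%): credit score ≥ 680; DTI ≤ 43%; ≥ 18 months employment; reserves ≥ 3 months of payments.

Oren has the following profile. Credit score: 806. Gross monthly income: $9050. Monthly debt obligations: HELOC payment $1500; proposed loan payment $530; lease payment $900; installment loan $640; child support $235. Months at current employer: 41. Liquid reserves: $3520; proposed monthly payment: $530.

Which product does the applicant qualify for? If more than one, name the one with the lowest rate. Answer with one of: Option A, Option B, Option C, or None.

Option C

Total debts = (1,500 + 530 + 900 + 640 + 235) = 3,805; DTI = 3,805/9,050 = 42%.
Reserves = 3,520/530 = 6.6 months.
Option A: score 806 ≥ 580; DTI 42% > 36%; employment 41 ≥ 12 mo → does not qualify.
Option B: score 806 ≥ 700; DTI 42% > 36% → does not qualify.
Option C: score 806 ≥ 680; DTI 42% ≤ 43%; employment 41 ≥ 18 mo; reserves 6.6 ≥ 3 mo → qualifies.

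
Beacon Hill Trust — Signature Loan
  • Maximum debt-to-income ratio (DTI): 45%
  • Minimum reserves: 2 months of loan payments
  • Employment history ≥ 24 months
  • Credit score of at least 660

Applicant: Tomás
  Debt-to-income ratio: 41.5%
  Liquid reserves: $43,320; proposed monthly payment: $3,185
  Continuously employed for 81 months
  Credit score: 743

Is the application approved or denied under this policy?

DTI 41.5% is within the 45% limit
Liquid reserves cover 43,320/3,185 = 13.6 months — ≥ 2 required
Employment 81 ≥ 24 months
Credit score 743 ≥ 660 (meets)
All criteria satisfied.

Approved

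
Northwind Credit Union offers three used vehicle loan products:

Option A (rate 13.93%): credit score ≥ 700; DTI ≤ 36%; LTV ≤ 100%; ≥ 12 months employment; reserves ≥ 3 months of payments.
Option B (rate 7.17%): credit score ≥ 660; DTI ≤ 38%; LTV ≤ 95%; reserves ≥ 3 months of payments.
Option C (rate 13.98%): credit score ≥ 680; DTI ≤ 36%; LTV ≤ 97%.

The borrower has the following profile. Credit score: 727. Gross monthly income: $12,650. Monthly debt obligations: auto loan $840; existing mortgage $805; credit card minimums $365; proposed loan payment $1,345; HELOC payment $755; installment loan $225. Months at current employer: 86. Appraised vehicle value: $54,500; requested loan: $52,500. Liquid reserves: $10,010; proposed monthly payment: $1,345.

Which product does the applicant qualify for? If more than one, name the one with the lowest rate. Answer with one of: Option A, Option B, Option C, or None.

Total debts = (840 + 805 + 365 + 1,345 + 755 + 225) = 4,335; DTI = 4,335/12,650 = 34.3%.
LTV = 52,500/54,500 = 96.3%.
Reserves = 10,010/1,345 = 7.4 months.
Option A: score 727 ≥ 700; DTI 34.3% ≤ 36%; LTV 96.3% ≤ 100%; employment 86 ≥ 12 mo; reserves 7.4 ≥ 3 mo → qualifies.
Option B: score 727 ≥ 660; DTI 34.3% ≤ 38%; LTV 96.3% > 95%; reserves 7.4 ≥ 3 mo → does not qualify.
Option C: score 727 ≥ 680; DTI 34.3% ≤ 36%; LTV 96.3% ≤ 97% → qualifies.
Qualifying: Option A, Option C. Lowest rate is 13.93% → Option A.

Option A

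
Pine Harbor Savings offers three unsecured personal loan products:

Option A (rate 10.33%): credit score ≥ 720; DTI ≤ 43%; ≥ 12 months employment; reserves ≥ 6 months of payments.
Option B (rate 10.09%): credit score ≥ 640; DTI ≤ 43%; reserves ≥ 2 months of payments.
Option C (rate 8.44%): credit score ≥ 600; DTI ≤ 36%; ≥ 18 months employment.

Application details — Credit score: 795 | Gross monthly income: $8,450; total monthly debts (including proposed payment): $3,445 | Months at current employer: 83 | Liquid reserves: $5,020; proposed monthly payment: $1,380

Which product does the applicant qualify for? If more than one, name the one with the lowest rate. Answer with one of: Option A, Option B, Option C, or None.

DTI = 3,445/8,450 = 40.8%.
Reserves = 5,020/1,380 = 3.6 months.
Option A: score 795 ≥ 720; DTI 40.8% ≤ 43%; employment 83 ≥ 12 mo; reserves 3.6 < 6 mo → does not qualify.
Option B: score 795 ≥ 640; DTI 40.8% ≤ 43%; reserves 3.6 ≥ 2 mo → qualifies.
Option C: score 795 ≥ 600; DTI 40.8% > 36%; employment 83 ≥ 18 mo → does not qualify.

Option B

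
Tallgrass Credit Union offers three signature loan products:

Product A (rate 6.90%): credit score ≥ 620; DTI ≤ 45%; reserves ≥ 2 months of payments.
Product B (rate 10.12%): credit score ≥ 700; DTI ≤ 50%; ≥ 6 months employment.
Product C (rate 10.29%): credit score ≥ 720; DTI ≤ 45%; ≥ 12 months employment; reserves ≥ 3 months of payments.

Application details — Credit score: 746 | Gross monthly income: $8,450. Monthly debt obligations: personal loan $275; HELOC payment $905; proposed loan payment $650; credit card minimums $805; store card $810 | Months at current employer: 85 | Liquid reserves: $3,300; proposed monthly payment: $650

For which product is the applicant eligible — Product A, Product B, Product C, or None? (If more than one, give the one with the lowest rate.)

Product A

Total debts = (275 + 905 + 650 + 805 + 810) = 3,445; DTI = 3,445/8,450 = 40.8%.
Reserves = 3,300/650 = 5.1 months.
Product A: score 746 ≥ 620; DTI 40.8% ≤ 45%; reserves 5.1 ≥ 2 mo → qualifies.
Product B: score 746 ≥ 700; DTI 40.8% ≤ 50%; employment 85 ≥ 6 mo → qualifies.
Product C: score 746 ≥ 720; DTI 40.8% ≤ 45%; employment 85 ≥ 12 mo; reserves 5.1 ≥ 3 mo → qualifies.
Qualifying: Product A, Product B, Product C. Lowest rate is 6.90% → Product A.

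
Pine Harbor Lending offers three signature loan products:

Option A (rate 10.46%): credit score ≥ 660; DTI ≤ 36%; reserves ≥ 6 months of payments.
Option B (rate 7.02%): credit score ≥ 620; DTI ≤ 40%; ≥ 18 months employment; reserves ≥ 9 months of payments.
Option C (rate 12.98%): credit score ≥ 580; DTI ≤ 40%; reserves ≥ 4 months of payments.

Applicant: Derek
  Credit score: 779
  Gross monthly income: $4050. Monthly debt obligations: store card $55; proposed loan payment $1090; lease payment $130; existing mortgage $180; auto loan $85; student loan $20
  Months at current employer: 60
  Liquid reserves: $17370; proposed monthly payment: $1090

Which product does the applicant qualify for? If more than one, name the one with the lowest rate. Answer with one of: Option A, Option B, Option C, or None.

Total debts = (55 + 1,090 + 130 + 180 + 85 + 20) = 1,560; DTI = 1,560/4,050 = 38.5%.
Reserves = 17,370/1,090 = 15.9 months.
Option A: score 779 ≥ 660; DTI 38.5% > 36%; reserves 15.9 ≥ 6 mo → does not qualify.
Option B: score 779 ≥ 620; DTI 38.5% ≤ 40%; employment 60 ≥ 18 mo; reserves 15.9 ≥ 9 mo → qualifies.
Option C: score 779 ≥ 580; DTI 38.5% ≤ 40%; reserves 15.9 ≥ 4 mo → qualifies.
Qualifying: Option B, Option C. Lowest rate is 7.02% → Option B.

Option B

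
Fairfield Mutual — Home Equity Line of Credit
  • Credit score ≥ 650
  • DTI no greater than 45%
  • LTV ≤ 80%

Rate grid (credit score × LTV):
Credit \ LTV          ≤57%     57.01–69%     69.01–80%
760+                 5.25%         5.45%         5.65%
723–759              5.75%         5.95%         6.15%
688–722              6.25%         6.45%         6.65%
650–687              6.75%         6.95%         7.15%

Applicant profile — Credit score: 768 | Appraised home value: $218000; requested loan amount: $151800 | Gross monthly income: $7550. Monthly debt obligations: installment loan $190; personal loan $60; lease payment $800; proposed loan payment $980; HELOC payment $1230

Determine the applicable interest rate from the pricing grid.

Credit score 768 ≥ 650; Total monthly debts = (190 + 60 + 800 + 980 + 1,230) = 3,260. DTI: 3,260 ÷ 7,550 = 43.2%, within the 45% cap
LTV = 151,800/218,000 = 69.6% ≤ 80%
Row: 768 falls in 760+. Column: 69.6% falls in 69.01–80%. Rate = 5.65%.

5.65%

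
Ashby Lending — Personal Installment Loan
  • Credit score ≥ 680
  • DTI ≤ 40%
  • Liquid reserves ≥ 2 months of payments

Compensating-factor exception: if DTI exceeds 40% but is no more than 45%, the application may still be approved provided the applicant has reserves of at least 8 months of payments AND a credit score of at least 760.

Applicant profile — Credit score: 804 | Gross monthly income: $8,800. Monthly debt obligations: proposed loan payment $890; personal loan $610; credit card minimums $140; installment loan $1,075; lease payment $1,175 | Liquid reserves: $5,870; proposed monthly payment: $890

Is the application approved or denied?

Denied

Credit score 804 ≥ 680 (meets base)
Total debts = (890 + 610 + 140 + 1,075 + 1,175) = 3,890. DTI: 3,890 ÷ 8,800 = 44.2%, over the 40% base limit.
Liquid reserves cover 5,870/890 = 6.6 months — ≥ 2 required
DTI 44.2% is within the 40%–45% exception band; checking compensating factors.
Override check — reserves: 6.6 mo (short of 8); score: 804 (ok).
Compensating-factor requirement not fully met.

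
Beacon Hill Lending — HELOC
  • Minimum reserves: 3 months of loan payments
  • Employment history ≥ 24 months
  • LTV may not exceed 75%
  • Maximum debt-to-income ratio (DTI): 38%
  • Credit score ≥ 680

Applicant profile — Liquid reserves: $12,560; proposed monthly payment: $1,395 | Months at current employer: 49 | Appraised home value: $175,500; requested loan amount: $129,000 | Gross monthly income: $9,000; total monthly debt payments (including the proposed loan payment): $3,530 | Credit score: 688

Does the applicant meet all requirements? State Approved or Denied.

Denied

Reserves = 12,560/1,395 = 9.0 months ≥ 3
Employment 49 ≥ 24 months
Loan-to-value = 129,000/175,500 = 73.5% — pass (75% max)
DTI: 3,530 ÷ 9,000 = 39.2%, exceeds the 38% cap
Credit score 688 ≥ 680 (meets)
Fails on DTI.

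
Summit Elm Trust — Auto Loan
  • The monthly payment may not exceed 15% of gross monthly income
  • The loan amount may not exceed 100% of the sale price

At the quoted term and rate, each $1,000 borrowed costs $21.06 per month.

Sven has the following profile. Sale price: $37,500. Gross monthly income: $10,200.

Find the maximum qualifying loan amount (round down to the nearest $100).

$37,500

Payment cap: 15% × $10,200 = $1,530/month.
At $21.06 per $1,000, that supports 1,530/21.06 × 1,000 ≈ $72,649 → $72,600.
LTV cap: 100% × $37,500 = $37,500 → $37,500.
Binding constraint: loan-to-value.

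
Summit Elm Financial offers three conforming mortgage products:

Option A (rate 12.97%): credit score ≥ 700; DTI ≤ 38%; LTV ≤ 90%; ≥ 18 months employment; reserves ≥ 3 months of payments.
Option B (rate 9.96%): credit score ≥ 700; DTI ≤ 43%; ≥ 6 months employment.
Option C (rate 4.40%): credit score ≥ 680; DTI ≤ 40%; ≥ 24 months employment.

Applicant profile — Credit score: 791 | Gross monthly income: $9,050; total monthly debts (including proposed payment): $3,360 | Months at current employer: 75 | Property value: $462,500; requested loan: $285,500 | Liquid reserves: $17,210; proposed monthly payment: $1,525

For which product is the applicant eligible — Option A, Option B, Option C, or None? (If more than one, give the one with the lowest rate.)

DTI = 3,360/9,050 = 37.1%.
LTV = 285,500/462,500 = 61.7%.
Reserves = 17,210/1,525 = 11.3 months.
Option A: score 791 ≥ 700; DTI 37.1% ≤ 38%; LTV 61.7% ≤ 90%; employment 75 ≥ 18 mo; reserves 11.3 ≥ 3 mo → qualifies.
Option B: score 791 ≥ 700; DTI 37.1% ≤ 43%; employment 75 ≥ 6 mo → qualifies.
Option C: score 791 ≥ 680; DTI 37.1% ≤ 40%; employment 75 ≥ 24 mo → qualifies.
Qualifying: Option A, Option B, Option C. Lowest rate is 4.40% → Option C.

Option C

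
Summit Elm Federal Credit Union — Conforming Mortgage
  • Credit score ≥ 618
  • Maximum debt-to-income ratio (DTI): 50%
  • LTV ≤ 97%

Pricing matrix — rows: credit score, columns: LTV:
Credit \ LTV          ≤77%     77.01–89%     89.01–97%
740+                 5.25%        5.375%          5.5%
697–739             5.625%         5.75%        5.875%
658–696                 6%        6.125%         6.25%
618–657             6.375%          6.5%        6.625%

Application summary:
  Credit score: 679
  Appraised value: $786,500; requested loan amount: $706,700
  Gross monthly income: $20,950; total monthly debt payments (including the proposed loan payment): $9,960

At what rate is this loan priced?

6.25%

Credit score 679 ≥ 618; Debt-to-income = 9,960/20,950 = 47.5% — meets 50% limit
LTV = 706,700/786,500 = 89.9% ≤ 97%
Row: 679 falls in 658–696. Column: 89.9% falls in 89.01–97%. Rate = 6.25%.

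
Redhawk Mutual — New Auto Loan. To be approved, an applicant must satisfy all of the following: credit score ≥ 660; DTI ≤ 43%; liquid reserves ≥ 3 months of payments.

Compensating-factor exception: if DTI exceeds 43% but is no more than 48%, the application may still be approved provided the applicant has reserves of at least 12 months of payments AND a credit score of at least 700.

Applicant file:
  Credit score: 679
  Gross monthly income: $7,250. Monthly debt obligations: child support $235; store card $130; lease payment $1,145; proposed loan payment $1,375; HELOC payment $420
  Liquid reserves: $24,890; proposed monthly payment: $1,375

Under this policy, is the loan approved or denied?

Denied

Credit score 679 ≥ 660 (meets base)
Total debts = (235 + 130 + 1,145 + 1,375 + 420) = 3,305. DTI: 3,305 ÷ 7,250 = 45.6%, over the 43% base limit.
Reserves: 24,890 ÷ 1,375 = 18.1 months (meets 3-month minimum)
45.6% falls in the override range (43%–48%), so the compensating-factor test applies.
Override check — reserves: 18.1 mo (ok); score: 679 (below 700).
Override conditions not both satisfied; exception does not apply.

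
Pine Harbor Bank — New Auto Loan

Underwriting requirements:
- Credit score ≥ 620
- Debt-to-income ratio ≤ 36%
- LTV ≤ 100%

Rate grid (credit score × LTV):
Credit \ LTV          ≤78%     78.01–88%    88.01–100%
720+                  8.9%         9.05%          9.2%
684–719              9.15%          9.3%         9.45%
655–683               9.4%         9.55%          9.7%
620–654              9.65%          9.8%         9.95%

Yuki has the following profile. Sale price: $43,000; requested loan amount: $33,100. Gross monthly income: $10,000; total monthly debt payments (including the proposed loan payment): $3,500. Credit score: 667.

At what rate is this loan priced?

9.4%

Credit score 667 ≥ 620; DTI: 3,500 ÷ 10,000 = 35%, within the 36% cap
Loan-to-value = 33,100/43,000 = 77% — pass (100% max)
Score 667 is in the 655–683 band; LTV 77% is in the ≤78% band → 9.4%.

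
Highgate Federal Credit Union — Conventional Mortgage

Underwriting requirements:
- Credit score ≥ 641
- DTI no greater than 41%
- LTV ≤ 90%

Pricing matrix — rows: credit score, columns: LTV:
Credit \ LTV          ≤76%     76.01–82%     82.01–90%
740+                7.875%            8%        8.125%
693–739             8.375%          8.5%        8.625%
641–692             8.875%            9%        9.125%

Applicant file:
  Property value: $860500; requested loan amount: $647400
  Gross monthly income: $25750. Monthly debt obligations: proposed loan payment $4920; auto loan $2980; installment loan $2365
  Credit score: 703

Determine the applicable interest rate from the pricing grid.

8.375%

Credit score 703 ≥ 641; Total monthly debts = (4,920 + 2,980 + 2,365) = 10,265. DTI: 10,265 ÷ 25,750 = 39.9%, within the 41% cap
Loan-to-value = 647,400/860,500 = 75.2% — pass (90% max)
Row: 703 falls in 693–739. Column: 75.2% falls in ≤76%. Rate = 8.375%.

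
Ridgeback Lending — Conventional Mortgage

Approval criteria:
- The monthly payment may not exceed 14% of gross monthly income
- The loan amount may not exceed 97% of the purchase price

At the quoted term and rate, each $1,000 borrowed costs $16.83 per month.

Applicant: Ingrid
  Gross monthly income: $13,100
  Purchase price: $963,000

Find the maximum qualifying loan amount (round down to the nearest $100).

$108,900

Payment cap: 14% × $13,100 = $1,834/month.
At $16.83 per $1,000, that supports 1,834/16.83 × 1,000 ≈ $108,972 → $108,900.
LTV cap: 97% × $963,000 = $934,110 → $934,100.
Binding constraint: payment-to-income.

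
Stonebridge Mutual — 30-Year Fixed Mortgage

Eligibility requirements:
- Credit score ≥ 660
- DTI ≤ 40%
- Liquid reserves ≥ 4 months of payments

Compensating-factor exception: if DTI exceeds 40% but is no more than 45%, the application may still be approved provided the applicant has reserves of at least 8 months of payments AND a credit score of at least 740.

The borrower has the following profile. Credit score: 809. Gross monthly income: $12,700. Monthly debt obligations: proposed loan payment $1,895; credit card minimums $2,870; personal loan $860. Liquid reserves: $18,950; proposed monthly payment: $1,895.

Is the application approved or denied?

Credit score 809 ≥ 660 (meets base)
Total debts = (1,895 + 2,870 + 860) = 5,625. DTI = 5,625/12,700 = 44.3% > 40% — standard DTI limit exceeded.
Liquid reserves cover 18,950/1,895 = 10.0 months — ≥ 4 required
DTI 44.3% is within the 40%–45% exception band; checking compensating factors.
Override check — reserves: 10.0 mo (ok); score: 809 (ok).
Both override conditions satisfied; DTI exception granted.

Approved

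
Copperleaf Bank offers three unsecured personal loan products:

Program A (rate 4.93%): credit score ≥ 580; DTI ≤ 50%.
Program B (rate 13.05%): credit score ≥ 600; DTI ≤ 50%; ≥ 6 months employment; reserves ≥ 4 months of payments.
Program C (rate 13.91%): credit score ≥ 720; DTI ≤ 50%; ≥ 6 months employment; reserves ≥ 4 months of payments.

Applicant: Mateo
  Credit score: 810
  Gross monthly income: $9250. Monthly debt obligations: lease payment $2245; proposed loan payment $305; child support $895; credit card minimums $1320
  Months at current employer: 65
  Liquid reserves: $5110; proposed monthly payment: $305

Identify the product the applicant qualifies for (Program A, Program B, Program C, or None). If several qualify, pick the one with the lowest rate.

None

Total debts = (2,245 + 305 + 895 + 1,320) = 4,765; DTI = 4,765/9,250 = 51.5%.
Reserves = 5,110/305 = 16.8 months.
Program A: score 810 ≥ 580; DTI 51.5% > 50% → does not qualify.
Program B: score 810 ≥ 600; DTI 51.5% > 50%; employment 65 ≥ 6 mo; reserves 16.8 ≥ 4 mo → does not qualify.
Program C: score 810 ≥ 720; DTI 51.5% > 50%; employment 65 ≥ 6 mo; reserves 16.8 ≥ 4 mo → does not qualify.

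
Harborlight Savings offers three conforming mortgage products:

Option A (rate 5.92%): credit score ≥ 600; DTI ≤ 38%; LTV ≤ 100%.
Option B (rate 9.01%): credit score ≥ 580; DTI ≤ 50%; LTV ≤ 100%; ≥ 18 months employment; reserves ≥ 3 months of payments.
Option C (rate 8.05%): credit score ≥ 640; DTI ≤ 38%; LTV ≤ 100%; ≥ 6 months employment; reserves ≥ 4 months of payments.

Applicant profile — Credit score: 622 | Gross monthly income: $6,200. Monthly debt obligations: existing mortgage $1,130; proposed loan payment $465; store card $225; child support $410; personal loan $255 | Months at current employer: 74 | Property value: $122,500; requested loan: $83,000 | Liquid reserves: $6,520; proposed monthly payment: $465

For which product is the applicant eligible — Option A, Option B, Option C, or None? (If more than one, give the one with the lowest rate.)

Option B

Total debts = (1,130 + 465 + 225 + 410 + 255) = 2,485; DTI = 2,485/6,200 = 40.1%.
LTV = 83,000/122,500 = 67.8%.
Reserves = 6,520/465 = 14.0 months.
Option A: score 622 ≥ 600; DTI 40.1% > 38%; LTV 67.8% ≤ 100% → does not qualify.
Option B: score 622 ≥ 580; DTI 40.1% ≤ 50%; LTV 67.8% ≤ 100%; employment 74 ≥ 18 mo; reserves 14.0 ≥ 3 mo → qualifies.
Option C: score 622 < 640; DTI 40.1% > 38%; LTV 67.8% ≤ 100%; employment 74 ≥ 6 mo; reserves 14.0 ≥ 4 mo → does not qualify.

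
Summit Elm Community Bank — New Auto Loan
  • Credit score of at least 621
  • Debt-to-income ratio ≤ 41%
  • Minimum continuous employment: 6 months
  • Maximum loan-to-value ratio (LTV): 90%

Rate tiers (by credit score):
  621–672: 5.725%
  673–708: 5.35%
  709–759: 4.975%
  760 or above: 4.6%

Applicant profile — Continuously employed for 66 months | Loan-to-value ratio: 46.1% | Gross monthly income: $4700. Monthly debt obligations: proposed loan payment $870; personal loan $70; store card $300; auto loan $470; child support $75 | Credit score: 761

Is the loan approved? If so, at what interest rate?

Approved at 4.6%

Credit score 761 ≥ 621 (meets minimum)
Employment 66 ≥ 6 months
Total monthly debts = (870 + 70 + 300 + 470 + 75) = 1,785. Debt-to-income = 1,785/4,700 = 38% — meets 41% limit
LTV 46.1% ≤ 90%
All requirements met. Score 761 falls in the 760 or above tier → 4.6%.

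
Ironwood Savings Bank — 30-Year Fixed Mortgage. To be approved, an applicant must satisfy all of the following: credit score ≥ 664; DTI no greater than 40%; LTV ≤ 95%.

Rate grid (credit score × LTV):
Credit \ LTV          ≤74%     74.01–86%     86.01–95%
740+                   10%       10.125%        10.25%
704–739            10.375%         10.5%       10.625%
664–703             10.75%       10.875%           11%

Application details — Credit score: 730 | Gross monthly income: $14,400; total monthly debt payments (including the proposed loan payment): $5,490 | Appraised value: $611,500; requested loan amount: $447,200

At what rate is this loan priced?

10.375%

Credit score 730 ≥ 664; Debt-to-income = 5,490/14,400 = 38.1% — meets 40% limit
Loan-to-value = 447,200/611,500 = 73.1% — pass (95% max)
Row: 730 falls in 704–739. Column: 73.1% falls in ≤74%. Rate = 10.375%.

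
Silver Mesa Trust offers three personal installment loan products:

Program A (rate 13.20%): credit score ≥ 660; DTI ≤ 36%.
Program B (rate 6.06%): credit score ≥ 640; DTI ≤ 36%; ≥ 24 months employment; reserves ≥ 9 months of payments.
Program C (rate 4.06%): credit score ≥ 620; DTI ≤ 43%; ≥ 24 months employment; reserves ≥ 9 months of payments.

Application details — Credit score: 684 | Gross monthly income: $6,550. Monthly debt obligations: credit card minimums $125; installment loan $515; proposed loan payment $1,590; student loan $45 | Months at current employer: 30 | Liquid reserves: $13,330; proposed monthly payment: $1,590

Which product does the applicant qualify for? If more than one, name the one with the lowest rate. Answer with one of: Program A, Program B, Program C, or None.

Program A

Total debts = (125 + 515 + 1,590 + 45) = 2,275; DTI = 2,275/6,550 = 34.7%.
Reserves = 13,330/1,590 = 8.4 months.
Program A: score 684 ≥ 660; DTI 34.7% ≤ 36% → qualifies.
Program B: score 684 ≥ 640; DTI 34.7% ≤ 36%; employment 30 ≥ 24 mo; reserves 8.4 < 9 mo → does not qualify.
Program C: score 684 ≥ 620; DTI 34.7% ≤ 43%; employment 30 ≥ 24 mo; reserves 8.4 < 9 mo → does not qualify.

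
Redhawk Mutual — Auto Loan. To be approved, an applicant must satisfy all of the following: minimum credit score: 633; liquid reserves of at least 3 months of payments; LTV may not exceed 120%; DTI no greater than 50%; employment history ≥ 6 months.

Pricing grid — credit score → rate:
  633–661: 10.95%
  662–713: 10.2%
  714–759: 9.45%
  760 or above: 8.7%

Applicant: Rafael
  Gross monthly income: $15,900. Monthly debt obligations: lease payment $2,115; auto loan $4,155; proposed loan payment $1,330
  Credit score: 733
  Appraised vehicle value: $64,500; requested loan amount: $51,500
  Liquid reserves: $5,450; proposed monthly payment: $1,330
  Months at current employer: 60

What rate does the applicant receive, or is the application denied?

Credit score 733 ≥ 633 (meets minimum)
Reserves: 5,450 ÷ 1,330 = 4.1 months (meets 3-month minimum)
Employment 60 ≥ 6 months
Total monthly debts = (2,115 + 4,155 + 1,330) = 7,600. Debt-to-income = 7,600/15,900 = 47.8% — meets 50% limit
LTV: 51,500 ÷ 64,500 = 79.8%, within 120% cap
All requirements met. Score 733 falls in the 714–759 tier → 9.45%.

Approved at 9.45%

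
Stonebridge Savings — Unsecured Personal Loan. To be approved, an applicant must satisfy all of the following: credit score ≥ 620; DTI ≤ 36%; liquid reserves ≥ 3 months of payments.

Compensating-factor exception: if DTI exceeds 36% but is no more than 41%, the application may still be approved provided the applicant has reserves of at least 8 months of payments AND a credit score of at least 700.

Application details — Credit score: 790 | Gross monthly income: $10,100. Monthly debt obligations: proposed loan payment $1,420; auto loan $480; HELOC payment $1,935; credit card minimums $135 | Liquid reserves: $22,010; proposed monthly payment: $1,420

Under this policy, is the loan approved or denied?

Approved

Credit score 790 ≥ 620 (meets base)
Total debts = (1,420 + 480 + 1,935 + 135) = 3,970. DTI = 3,970/10,100 = 39.3% > 36% — standard DTI limit exceeded.
Liquid reserves cover 22,010/1,420 = 15.5 months — ≥ 3 required
DTI 39.3% is within the 36%–41% exception band; checking compensating factors.
Reserves 15.5 ≥ 8 months; credit score 790 ≥ 700.
Both compensating conditions met → exception applies.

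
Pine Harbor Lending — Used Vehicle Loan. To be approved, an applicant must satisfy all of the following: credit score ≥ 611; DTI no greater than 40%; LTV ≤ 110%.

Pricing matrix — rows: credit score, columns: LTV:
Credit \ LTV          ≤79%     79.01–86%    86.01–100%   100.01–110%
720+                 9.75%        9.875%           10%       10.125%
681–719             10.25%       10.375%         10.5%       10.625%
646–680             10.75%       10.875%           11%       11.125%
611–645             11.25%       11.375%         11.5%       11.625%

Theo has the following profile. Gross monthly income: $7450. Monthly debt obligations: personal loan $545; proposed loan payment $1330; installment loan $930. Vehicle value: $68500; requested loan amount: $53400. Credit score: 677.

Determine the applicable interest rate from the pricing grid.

10.75%

Credit score 677 ≥ 611; Total monthly debts = (545 + 1,330 + 930) = 2,805. DTI: 2,805 ÷ 7,450 = 37.7%, within the 40% cap
Loan-to-value = 53,400/68,500 = 78% — pass (110% max)
Score 677 is in the 646–680 band; LTV 78% is in the ≤79% band → 10.75%.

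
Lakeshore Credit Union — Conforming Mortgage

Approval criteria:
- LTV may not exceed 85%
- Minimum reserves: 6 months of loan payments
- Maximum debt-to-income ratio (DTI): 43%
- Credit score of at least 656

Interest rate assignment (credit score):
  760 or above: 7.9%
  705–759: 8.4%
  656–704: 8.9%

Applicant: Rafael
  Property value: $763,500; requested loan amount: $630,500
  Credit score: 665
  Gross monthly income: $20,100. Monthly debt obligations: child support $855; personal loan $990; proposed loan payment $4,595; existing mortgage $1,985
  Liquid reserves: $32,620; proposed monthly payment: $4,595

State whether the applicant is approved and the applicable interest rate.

Credit score 665 ≥ 656 (meets minimum)
Total monthly debts = (855 + 990 + 4,595 + 1,985) = 8,425. DTI: 8,425 ÷ 20,100 = 41.9%, within the 43% cap
Liquid reserves cover 32,620/4,595 = 7.1 months — ≥ 6 required
LTV = 630,500/763,500 = 82.6% ≤ 85%
All requirements met. Score 665 falls in the 656–704 tier → 8.9%.

Approved at 8.9%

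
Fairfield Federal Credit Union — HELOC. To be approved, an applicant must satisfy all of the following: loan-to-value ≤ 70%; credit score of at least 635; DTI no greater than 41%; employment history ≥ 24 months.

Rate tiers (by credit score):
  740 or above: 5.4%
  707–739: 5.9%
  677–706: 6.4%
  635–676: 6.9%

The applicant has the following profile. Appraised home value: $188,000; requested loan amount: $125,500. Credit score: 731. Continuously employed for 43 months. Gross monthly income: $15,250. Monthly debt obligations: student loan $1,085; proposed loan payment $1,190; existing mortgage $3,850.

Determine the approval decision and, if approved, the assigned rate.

Credit score 731 ≥ 635 (meets minimum)
Total monthly debts = (1,085 + 1,190 + 3,850) = 6,125. Debt-to-income = 6,125/15,250 = 40.2% — meets 41% limit
Employment 43 ≥ 24 months
Loan-to-value = 125,500/188,000 = 66.8% — pass (70% max)
All requirements met. Score 731 falls in the 707–739 tier → 5.9%.

Approved at 5.9%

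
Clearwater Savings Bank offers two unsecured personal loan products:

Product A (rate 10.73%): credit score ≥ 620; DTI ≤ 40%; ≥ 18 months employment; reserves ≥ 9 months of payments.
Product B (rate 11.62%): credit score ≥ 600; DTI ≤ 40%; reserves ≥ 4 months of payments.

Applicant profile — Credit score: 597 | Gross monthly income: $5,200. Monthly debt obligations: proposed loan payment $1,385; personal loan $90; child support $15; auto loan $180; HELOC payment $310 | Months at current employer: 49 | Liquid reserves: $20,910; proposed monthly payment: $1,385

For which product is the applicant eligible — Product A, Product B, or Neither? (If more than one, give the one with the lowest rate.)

Total debts = (1,385 + 90 + 15 + 180 + 310) = 1,980; DTI = 1,980/5,200 = 38.1%.
Reserves = 20,910/1,385 = 15.1 months.
Product A: score 597 < 620; DTI 38.1% ≤ 40%; employment 49 ≥ 18 mo; reserves 15.1 ≥ 9 mo → does not qualify.
Product B: score 597 < 600; DTI 38.1% ≤ 40%; reserves 15.1 ≥ 4 mo → does not qualify.

Neither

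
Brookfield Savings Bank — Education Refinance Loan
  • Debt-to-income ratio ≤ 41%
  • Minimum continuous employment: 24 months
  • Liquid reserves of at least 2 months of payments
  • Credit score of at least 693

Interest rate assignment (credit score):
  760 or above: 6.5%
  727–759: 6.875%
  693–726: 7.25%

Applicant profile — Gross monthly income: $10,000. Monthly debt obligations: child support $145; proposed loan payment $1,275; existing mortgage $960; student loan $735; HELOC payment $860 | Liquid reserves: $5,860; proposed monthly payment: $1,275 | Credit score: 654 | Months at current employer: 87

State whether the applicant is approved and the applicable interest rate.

Denied

Credit score 654 < 693 (below minimum)
Liquid reserves cover 5,860/1,275 = 4.6 months — ≥ 2 required
Total monthly debts = (145 + 1,275 + 960 + 735 + 860) = 3,975. DTI: 3,975 ÷ 10,000 = 39.8%, within the 41% cap
Employment 87 ≥ 24 months
Not all requirements met → denied.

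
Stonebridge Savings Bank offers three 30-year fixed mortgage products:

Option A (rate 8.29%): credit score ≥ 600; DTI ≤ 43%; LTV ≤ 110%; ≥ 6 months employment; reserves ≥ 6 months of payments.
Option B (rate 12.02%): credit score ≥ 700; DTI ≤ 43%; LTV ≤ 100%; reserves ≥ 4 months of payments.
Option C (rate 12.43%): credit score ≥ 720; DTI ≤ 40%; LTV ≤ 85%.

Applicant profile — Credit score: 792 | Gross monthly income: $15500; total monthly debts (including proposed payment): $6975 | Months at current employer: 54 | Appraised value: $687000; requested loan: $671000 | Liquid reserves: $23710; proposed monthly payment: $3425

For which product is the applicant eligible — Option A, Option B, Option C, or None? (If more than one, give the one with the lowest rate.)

None

DTI = 6,975/15,500 = 45%.
LTV = 671,000/687,000 = 97.7%.
Reserves = 23,710/3,425 = 6.9 months.
Option A: score 792 ≥ 600; DTI 45% > 43%; LTV 97.7% ≤ 110%; employment 54 ≥ 6 mo; reserves 6.9 ≥ 6 mo → does not qualify.
Option B: score 792 ≥ 700; DTI 45% > 43%; LTV 97.7% ≤ 100%; reserves 6.9 ≥ 4 mo → does not qualify.
Option C: score 792 ≥ 720; DTI 45% > 40%; LTV 97.7% > 85% → does not qualify.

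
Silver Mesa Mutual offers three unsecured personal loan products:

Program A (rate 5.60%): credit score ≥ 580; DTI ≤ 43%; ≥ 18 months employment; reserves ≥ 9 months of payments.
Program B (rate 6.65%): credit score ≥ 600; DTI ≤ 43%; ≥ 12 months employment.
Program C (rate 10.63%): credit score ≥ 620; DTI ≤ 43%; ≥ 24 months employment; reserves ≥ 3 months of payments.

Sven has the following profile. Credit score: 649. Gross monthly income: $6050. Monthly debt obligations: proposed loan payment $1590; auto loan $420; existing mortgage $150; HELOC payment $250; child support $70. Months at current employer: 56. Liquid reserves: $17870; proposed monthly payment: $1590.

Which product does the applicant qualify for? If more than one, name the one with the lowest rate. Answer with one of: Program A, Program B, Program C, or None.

Total debts = (1,590 + 420 + 150 + 250 + 70) = 2,480; DTI = 2,480/6,050 = 41%.
Reserves = 17,870/1,590 = 11.2 months.
Program A: score 649 ≥ 580; DTI 41% ≤ 43%; employment 56 ≥ 18 mo; reserves 11.2 ≥ 9 mo → qualifies.
Program B: score 649 ≥ 600; DTI 41% ≤ 43%; employment 56 ≥ 12 mo → qualifies.
Program C: score 649 ≥ 620; DTI 41% ≤ 43%; employment 56 ≥ 24 mo; reserves 11.2 ≥ 3 mo → qualifies.
Qualifying: Program A, Program B, Program C. Lowest rate is 5.60% → Program A.

Program A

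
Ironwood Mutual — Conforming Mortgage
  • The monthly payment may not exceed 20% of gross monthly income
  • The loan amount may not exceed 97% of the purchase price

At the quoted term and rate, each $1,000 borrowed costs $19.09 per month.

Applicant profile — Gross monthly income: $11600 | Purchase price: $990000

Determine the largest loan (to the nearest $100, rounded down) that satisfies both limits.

$121,500

Payment cap: 20% × $11,600 = $2,320/month.
At $19.09 per $1,000, that supports 2,320/19.09 × 1,000 ≈ $121,529 → $121,500.
LTV cap: 97% × $990,000 = $960,300 → $960,300.
Binding constraint: payment-to-income.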